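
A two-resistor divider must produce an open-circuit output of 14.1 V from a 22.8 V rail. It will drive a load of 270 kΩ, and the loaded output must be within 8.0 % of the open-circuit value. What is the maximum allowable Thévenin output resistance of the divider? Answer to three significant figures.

R_th ≤ 23.5 kΩ

Loading drop = R_th/(R_th + R_L) ≤ 0.0800, so R_th ≤ R_L · ε/(1−ε) = 270 kΩ × 0.0800/0.9200 = 23.5 kΩ.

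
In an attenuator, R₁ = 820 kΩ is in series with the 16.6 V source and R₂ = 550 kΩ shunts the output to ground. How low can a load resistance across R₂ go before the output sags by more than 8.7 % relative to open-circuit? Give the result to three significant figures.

Output resistance R_th = R₁‖R₂ = (820 × 550)/1370 = 329.2 kΩ.
The fractional drop is R_th/(R_th + R_L); requiring this ≤ 0.0870 gives R_L ≥ R_th(1/0.0870 − 1) = 329.2 × 10.49 = 3.45 MΩ.

R_L(min) ≈ 3.45 MΩ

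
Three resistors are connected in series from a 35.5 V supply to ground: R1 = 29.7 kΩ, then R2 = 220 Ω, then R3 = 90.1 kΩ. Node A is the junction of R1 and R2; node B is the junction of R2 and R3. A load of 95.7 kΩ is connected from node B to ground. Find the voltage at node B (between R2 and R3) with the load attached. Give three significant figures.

V ≈ 21.6 V

At node B, R3 is in parallel with the load: R3‖R_L = 46410 Ω.
Below node A the resistance is R2 + (R3‖R_L) = 46630 Ω, so V_A = 35.5 × 46630/76330 = 21.69 V.
Then V_B = V_A × (R3‖R_L)/(R2 + R3‖R_L) = 21.69 × 46410/46630 = 21.6 V.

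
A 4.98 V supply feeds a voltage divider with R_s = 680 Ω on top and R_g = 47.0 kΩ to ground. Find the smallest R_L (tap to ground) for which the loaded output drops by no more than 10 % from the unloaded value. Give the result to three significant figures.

R_L(min) ≈ 6.03 kΩ

Output resistance R_th = R_s‖R_g = (680 × 47000)/47680 = 670.3 Ω.
The fractional drop is R_th/(R_th + R_L); requiring this ≤ 0.100 gives R_L ≥ R_th(1/0.100 − 1) = 670.3 × 9.000 = 6.03 kΩ.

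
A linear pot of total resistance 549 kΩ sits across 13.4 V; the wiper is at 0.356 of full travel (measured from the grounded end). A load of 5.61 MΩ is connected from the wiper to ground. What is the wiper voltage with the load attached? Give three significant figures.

V ≈ 4.67 V

The wiper splits the pot into (1−α)R = 353.6 kΩ above and αR = 195.4 kΩ below.
Lower section ‖ load = 188.9 kΩ.
V_wiper = 13.4 × 188.9/(353.6 + 188.9) = 4.67 V.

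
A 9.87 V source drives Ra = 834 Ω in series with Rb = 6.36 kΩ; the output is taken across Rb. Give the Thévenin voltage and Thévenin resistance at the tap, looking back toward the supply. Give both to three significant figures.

V_th = 8.73 V, R_th = 737 Ω

V_th is the open-circuit tap voltage: 9.87 × 6360/(834 + 6360) = 8.73 V.
With the supply zeroed, Ra and Rb appear in parallel from the tap: R_th = Ra‖Rb = (834 × 6360)/7194 = 737 Ω.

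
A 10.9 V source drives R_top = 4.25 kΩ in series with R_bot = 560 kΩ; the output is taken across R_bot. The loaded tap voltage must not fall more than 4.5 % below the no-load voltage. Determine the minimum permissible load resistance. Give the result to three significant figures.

R_L(min) ≈ 89.5 kΩ

Output resistance R_th = R_top‖R_bot = (4.25 × 560)/564.2 = 4.218 kΩ.
The fractional drop is R_th/(R_th + R_L); requiring this ≤ 0.0450 gives R_L ≥ R_th(1/0.0450 − 1) = 4.218 × 21.22 = 89.5 kΩ.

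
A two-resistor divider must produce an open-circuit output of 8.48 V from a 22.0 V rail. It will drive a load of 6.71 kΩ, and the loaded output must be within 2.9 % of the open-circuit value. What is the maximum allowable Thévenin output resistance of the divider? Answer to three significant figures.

Loading drop = R_th/(R_th + R_L) ≤ 0.0290, so R_th ≤ R_L · ε/(1−ε) = 6.71 kΩ × 0.0290/0.9710 = 200 Ω.
(Any R1, R2 with R2/(R1+R2) = 0.385 and R1‖R2 ≤ 200 Ω will meet the spec.)

R_th ≤ 200 Ω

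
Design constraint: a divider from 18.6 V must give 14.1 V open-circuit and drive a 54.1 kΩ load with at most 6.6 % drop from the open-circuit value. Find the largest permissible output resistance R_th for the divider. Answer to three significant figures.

R_th ≤ 3.82 kΩ

Loading drop = R_th/(R_th + R_L) ≤ 0.0660, so R_th ≤ R_L · ε/(1−ε) = 54.1 kΩ × 0.0660/0.9340 = 3.82 kΩ.
(Any R1, R2 with R2/(R1+R2) = 0.758 and R1‖R2 ≤ 3.82 kΩ will meet the spec.)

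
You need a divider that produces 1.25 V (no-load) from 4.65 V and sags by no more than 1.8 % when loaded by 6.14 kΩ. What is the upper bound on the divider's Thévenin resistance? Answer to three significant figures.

R_th ≤ 113 Ω

Loading drop = R_th/(R_th + R_L) ≤ 0.0180, so R_th ≤ R_L · ε/(1−ε) = 6.14 kΩ × 0.0180/0.9820 = 113 Ω.
(Any R1, R2 with R2/(R1+R2) = 0.269 and R1‖R2 ≤ 113 Ω will meet the spec.)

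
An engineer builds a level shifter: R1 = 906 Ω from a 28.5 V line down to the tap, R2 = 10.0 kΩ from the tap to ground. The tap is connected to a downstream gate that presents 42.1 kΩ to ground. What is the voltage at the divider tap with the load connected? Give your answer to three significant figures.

V_out ≈ 25.6 V

The load sits in parallel with R2: R2‖R_L = (10000 × 42100) / (10000 + 42100) = 8081 Ω.
V_out = 28.5 × 8081 / (906 + 8081) = 28.5 × 8081/8987 = 25.6 V.
(Unloaded it would have been 26.1 V.)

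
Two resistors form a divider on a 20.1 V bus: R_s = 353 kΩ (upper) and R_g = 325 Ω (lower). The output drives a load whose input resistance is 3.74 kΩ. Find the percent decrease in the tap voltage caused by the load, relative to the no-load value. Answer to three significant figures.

7.99 %

The divider's output (Thévenin) resistance is R_s‖R_g = 324.7 Ω.
Fractional drop under load = R_th/(R_th + R_L) = 324.7 / (324.7 + 3740) = 0.07988.
So the output falls by 7.99 %.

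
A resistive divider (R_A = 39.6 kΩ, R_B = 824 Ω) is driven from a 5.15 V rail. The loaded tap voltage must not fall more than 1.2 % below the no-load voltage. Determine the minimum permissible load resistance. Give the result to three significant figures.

R_L(min) ≈ 66.5 kΩ

Output resistance R_th = R_A‖R_B = (39600 × 824)/40420 = 807.2 Ω.
The fractional drop is R_th/(R_th + R_L); requiring this ≤ 0.0120 gives R_L ≥ R_th(1/0.0120 − 1) = 807.2 × 82.33 = 66.5 kΩ.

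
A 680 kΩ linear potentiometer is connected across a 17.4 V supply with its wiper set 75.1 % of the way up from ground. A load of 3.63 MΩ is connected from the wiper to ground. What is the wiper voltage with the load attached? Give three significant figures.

V ≈ 12.6 V

The wiper splits the pot into (1−α)R = 169.3 kΩ above and αR = 510.7 kΩ below.
Lower section ‖ load = 447.7 kΩ.
V_wiper = 17.4 × 447.7/(169.3 + 447.7) = 12.6 V.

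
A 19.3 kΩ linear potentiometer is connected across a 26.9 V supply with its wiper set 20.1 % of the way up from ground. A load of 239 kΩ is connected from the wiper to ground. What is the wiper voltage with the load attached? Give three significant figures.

The wiper splits the pot into (1−α)R = 15.42 kΩ above and αR = 3.879 kΩ below.
Lower section ‖ load = 3.817 kΩ.
V_wiper = 26.9 × 3.817/(15.42 + 3.817) = 5.34 V.

V ≈ 5.34 V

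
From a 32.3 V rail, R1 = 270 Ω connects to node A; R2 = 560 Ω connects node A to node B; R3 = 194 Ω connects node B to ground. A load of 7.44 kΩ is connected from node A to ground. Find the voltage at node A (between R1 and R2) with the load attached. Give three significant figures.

V ≈ 23.2 V

Below node A the series string R2+R3 = 754.0 Ω sits in parallel with the 7440 Ω load: 684.6 Ω.
V_A = 32.3 × 684.6/(270 + 684.6) = 23.2 V.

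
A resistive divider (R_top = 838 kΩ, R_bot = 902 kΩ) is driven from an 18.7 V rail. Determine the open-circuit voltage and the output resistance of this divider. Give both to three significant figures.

V_th = 9.69 V, R_th = 434 kΩ

V_th is the open-circuit tap voltage: 18.7 × 902/(838 + 902) = 9.69 V.
With the supply zeroed, R_top and R_bot appear in parallel from the tap: R_th = R_top‖R_bot = (838 × 902)/1740 = 434 kΩ.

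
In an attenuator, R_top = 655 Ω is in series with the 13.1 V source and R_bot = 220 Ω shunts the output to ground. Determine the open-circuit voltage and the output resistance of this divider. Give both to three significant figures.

V_th = 3.29 V, R_th = 165 Ω

V_th is the open-circuit tap voltage: 13.1 × 220/(655 + 220) = 3.29 V.
With the supply zeroed, R_top and R_bot appear in parallel from the tap: R_th = R_top‖R_bot = (655 × 220)/875.0 = 165 Ω.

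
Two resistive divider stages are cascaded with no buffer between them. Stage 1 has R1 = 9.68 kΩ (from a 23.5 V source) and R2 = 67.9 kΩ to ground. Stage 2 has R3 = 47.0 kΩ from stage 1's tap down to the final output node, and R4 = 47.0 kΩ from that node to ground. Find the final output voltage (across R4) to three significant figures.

Stage 2 presents R3+R4 = 94.00 kΩ as a load on stage 1's tap.
Stage 1's lower leg becomes R2‖(R3+R4) = 39.42 kΩ, so V_mid = 23.5 × 39.42/49.10 = 18.87 V.
Stage 2 is itself unloaded: V_out = V_mid × R4/(R3+R4) = 18.87 × 47.0/94.00 = 9.43 V.

V_out ≈ 9.43 V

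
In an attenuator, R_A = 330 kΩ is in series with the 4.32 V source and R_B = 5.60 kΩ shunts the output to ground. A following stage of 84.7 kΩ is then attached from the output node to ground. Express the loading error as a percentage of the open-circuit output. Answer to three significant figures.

6.10 %

The divider's output (Thévenin) resistance is R_A‖R_B = 5.507 kΩ.
Fractional drop under load = R_th/(R_th + R_L) = 5.507 / (5.507 + 84.7) = 0.06104.
So the output falls by 6.10 %.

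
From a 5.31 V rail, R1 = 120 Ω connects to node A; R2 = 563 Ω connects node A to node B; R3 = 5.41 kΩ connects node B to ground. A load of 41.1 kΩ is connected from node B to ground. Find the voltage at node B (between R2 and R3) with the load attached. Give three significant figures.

V ≈ 4.65 V

At node B, R3 is in parallel with the load: R3‖R_L = 4781 Ω.
Below node A the resistance is R2 + (R3‖R_L) = 5344 Ω, so V_A = 5.31 × 5344/5464 = 5.193 V.
Then V_B = V_A × (R3‖R_L)/(R2 + R3‖R_L) = 5.193 × 4781/5344 = 4.65 V.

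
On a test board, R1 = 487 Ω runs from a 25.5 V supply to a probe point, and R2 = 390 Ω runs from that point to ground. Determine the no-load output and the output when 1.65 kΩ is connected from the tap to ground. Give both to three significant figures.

Open-circuit: V = 25.5 × 390/(487 + 390) = 11.3 V.
With the load, R2 becomes R2‖R_L = 315.4 Ω, so V = 25.5 × 315.4/802.4 = 10.0 V.

Unloaded: 11.3 V; loaded: 10.0 V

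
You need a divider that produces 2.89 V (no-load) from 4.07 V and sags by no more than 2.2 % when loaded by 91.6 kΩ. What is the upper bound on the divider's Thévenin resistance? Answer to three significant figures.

R_th ≤ 2.06 kΩ

Loading drop = R_th/(R_th + R_L) ≤ 0.0220, so R_th ≤ R_L · ε/(1−ε) = 91.6 kΩ × 0.0220/0.9780 = 2.06 kΩ.
(Any R1, R2 with R2/(R1+R2) = 0.710 and R1‖R2 ≤ 2.06 kΩ will meet the spec.)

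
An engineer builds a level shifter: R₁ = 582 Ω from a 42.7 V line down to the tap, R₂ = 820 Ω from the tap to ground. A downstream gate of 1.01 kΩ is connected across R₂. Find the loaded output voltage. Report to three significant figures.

V_out ≈ 18.7 V

The load sits in parallel with R₂: R₂‖R_L = (820 × 1010) / (820 + 1010) = 452.6 Ω.
V_out = 42.7 × 452.6 / (582 + 452.6) = 42.7 × 452.6/1035 = 18.7 V.
(Unloaded it would have been 25.0 V.)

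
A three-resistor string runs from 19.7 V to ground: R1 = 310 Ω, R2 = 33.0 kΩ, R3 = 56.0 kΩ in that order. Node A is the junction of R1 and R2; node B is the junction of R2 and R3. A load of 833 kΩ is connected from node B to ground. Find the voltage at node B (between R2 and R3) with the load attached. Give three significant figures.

V ≈ 12.1 V

At node B, R3 is in parallel with the load: R3‖R_L = 52470 Ω.
Below node A the resistance is R2 + (R3‖R_L) = 85470 Ω, so V_A = 19.7 × 85470/85780 = 19.63 V.
Then V_B = V_A × (R3‖R_L)/(R2 + R3‖R_L) = 19.63 × 52470/85470 = 12.1 V.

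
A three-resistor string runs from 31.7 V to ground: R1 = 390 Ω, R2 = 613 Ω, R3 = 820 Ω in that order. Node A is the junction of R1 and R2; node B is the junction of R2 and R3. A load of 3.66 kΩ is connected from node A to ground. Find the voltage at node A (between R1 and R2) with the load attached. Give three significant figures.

V ≈ 23.0 V

Below node A the series string R2+R3 = 1433 Ω sits in parallel with the 3660 Ω load: 1030 Ω.
V_A = 31.7 × 1030/(390 + 1030) = 23.0 V.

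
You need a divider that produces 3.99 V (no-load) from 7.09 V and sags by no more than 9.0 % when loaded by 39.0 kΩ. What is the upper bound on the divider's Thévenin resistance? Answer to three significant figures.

Loading drop = R_th/(R_th + R_L) ≤ 0.0900, so R_th ≤ R_L · ε/(1−ε) = 39.0 kΩ × 0.0900/0.9100 = 3.86 kΩ.

R_th ≤ 3.86 kΩ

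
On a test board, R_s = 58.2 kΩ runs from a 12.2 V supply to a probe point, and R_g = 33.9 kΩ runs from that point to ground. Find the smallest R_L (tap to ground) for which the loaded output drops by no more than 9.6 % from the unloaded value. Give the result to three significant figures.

Output resistance R_th = R_s‖R_g = (58.2 × 33.9)/92.10 = 21.42 kΩ.
The fractional drop is R_th/(R_th + R_L); requiring this ≤ 0.0960 gives R_L ≥ R_th(1/0.0960 − 1) = 21.42 × 9.417 = 202 kΩ.

R_L(min) ≈ 202 kΩ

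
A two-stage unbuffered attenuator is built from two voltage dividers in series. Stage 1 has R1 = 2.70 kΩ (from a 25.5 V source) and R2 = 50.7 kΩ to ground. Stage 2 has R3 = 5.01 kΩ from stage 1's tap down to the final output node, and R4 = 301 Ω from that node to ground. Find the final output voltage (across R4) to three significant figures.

V_out ≈ 0.925 V

Stage 2 presents R3+R4 = 5311 Ω as a load on stage 1's tap.
Stage 1's lower leg becomes R2‖(R3+R4) = 4807 Ω, so V_mid = 25.5 × 4807/7507 = 16.33 V.
Stage 2 is itself unloaded: V_out = V_mid × R4/(R3+R4) = 16.33 × 301/5311 = 0.925 V.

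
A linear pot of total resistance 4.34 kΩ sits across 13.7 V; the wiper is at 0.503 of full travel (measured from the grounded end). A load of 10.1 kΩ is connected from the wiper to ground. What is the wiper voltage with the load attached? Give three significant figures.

V ≈ 6.22 V

The wiper splits the pot into (1−α)R = 2.157 kΩ above and αR = 2.183 kΩ below.
Lower section ‖ load = 1.795 kΩ.
V_wiper = 13.7 × 1.795/(2.157 + 1.795) = 6.22 V.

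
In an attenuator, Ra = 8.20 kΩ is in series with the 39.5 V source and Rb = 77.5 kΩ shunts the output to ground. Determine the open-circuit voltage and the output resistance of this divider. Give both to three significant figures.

V_th is the open-circuit tap voltage: 39.5 × 77.5/(8.20 + 77.5) = 35.7 V.
With the supply zeroed, Ra and Rb appear in parallel from the tap: R_th = Ra‖Rb = (8.20 × 77.5)/85.70 = 7.42 kΩ.

V_th = 35.7 V, R_th = 7.42 kΩ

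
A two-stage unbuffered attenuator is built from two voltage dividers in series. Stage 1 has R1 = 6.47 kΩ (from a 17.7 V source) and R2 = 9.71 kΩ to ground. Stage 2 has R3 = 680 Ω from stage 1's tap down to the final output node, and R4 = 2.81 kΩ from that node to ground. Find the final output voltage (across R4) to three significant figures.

Stage 2 presents R3+R4 = 3490 Ω as a load on stage 1's tap.
Stage 1's lower leg becomes R2‖(R3+R4) = 2567 Ω, so V_mid = 17.7 × 2567/9037 = 5.028 V.
Stage 2 is itself unloaded: V_out = V_mid × R4/(R3+R4) = 5.028 × 2810/3490 = 4.05 V.

V_out ≈ 4.05 V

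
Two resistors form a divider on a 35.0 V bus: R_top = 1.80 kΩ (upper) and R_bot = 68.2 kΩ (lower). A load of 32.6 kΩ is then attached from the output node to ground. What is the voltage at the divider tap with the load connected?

V_out ≈ 32.4 V

The load sits in parallel with R_bot: R_bot‖R_L = (68.2 × 32.6) / (68.2 + 32.6) = 22.06 kΩ.
V_out = 35.0 × 22.06 / (1.80 + 22.06) = 35.0 × 22.06/23.86 = 32.4 V.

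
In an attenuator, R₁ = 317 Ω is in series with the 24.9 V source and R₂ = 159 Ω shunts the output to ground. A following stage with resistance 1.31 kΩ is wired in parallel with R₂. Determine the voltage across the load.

V_out ≈ 7.70 V

The load sits in parallel with R₂: R₂‖R_L = (159 × 1310) / (159 + 1310) = 141.8 Ω.
V_out = 24.9 × 141.8 / (317 + 141.8) = 24.9 × 141.8/458.8 = 7.70 V.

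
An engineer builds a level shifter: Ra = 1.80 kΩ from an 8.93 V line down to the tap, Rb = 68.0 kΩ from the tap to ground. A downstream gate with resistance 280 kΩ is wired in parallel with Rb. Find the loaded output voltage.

V_out ≈ 8.65 V

The load sits in parallel with Rb: Rb‖R_L = (68.0 × 280) / (68.0 + 280) = 54.71 kΩ.
V_out = 8.93 × 54.71 / (1.80 + 54.71) = 8.93 × 54.71/56.51 = 8.65 V.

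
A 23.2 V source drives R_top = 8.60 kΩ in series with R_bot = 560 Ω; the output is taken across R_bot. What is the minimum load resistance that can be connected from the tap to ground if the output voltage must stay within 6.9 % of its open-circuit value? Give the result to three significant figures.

Output resistance R_th = R_top‖R_bot = (8600 × 560)/9160 = 525.8 Ω.
The fractional drop is R_th/(R_th + R_L); requiring this ≤ 0.0690 gives R_L ≥ R_th(1/0.0690 − 1) = 525.8 × 13.49 = 7.09 kΩ.

R_L(min) ≈ 7.09 kΩ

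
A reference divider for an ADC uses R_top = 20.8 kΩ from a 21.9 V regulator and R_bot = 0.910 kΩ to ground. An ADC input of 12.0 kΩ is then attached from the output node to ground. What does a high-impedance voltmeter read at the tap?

The load sits in parallel with R_bot: R_bot‖R_L = (910 × 12000) / (910 + 12000) = 845.9 Ω.
V_out = 21.9 × 845.9 / (20800 + 845.9) = 21.9 × 845.9/21650 = 0.856 V.

V_out ≈ 0.856 V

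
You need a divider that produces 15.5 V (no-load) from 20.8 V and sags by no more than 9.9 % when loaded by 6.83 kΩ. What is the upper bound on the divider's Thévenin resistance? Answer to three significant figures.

R_th ≤ 750 Ω

Loading drop = R_th/(R_th + R_L) ≤ 0.0990, so R_th ≤ R_L · ε/(1−ε) = 6.83 kΩ × 0.0990/0.9010 = 750 Ω.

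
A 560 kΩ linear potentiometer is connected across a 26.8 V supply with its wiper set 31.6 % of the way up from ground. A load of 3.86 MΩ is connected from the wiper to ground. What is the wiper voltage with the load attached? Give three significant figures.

V ≈ 8.21 V

The wiper splits the pot into (1−α)R = 383.0 kΩ above and αR = 177.0 kΩ below.
Lower section ‖ load = 169.2 kΩ.
V_wiper = 26.8 × 169.2/(383.0 + 169.2) = 8.21 V.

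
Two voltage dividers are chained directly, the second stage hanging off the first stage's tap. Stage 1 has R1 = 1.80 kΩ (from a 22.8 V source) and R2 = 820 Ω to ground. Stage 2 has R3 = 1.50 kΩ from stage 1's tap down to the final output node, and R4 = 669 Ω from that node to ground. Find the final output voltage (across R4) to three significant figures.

Stage 2 presents R3+R4 = 2169 Ω as a load on stage 1's tap.
Stage 1's lower leg becomes R2‖(R3+R4) = 595.0 Ω, so V_mid = 22.8 × 595.0/2395 = 5.665 V.
Stage 2 is itself unloaded: V_out = V_mid × R4/(R3+R4) = 5.665 × 669/2169 = 1.75 V.

V_out ≈ 1.75 V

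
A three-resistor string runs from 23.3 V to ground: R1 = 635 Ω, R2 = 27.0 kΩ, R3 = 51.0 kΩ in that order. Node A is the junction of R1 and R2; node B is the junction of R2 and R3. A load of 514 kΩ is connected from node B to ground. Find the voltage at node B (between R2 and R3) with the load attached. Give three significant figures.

At node B, R3 is in parallel with the load: R3‖R_L = 46400 Ω.
Below node A the resistance is R2 + (R3‖R_L) = 73400 Ω, so V_A = 23.3 × 73400/74030 = 23.10 V.
Then V_B = V_A × (R3‖R_L)/(R2 + R3‖R_L) = 23.10 × 46400/73400 = 14.6 V.

V ≈ 14.6 V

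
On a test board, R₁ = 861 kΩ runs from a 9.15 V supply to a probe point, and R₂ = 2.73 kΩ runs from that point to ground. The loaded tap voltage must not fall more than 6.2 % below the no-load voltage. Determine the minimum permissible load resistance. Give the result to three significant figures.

Output resistance R_th = R₁‖R₂ = (861 × 2.73)/863.7 = 2.721 kΩ.
The fractional drop is R_th/(R_th + R_L); requiring this ≤ 0.0620 gives R_L ≥ R_th(1/0.0620 − 1) = 2.721 × 15.13 = 41.2 kΩ.

R_L(min) ≈ 41.2 kΩ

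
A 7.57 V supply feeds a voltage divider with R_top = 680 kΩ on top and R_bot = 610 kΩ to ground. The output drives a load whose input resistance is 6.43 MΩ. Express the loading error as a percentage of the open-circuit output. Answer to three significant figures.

4.76 %

The divider's output (Thévenin) resistance is R_top‖R_bot = 321.6 kΩ.
Fractional drop under load = R_th/(R_th + R_L) = 321.6 / (321.6 + 6430) = 0.04763.
So the output falls by 4.76 %.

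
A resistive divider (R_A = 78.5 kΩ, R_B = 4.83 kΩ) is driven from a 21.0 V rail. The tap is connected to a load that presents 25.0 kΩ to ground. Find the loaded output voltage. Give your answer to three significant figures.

The load sits in parallel with R_B: R_B‖R_L = (4.83 × 25.0) / (4.83 + 25.0) = 4.048 kΩ.
V_out = 21.0 × 4.048 / (78.5 + 4.048) = 21.0 × 4.048/82.55 = 1.03 V.
(Unloaded it would have been 1.22 V.)

V_out ≈ 1.03 V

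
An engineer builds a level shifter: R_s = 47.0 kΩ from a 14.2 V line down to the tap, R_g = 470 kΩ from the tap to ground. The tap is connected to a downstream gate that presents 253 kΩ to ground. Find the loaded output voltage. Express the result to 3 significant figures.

The load sits in parallel with R_g: R_g‖R_L = (470 × 253) / (470 + 253) = 164.5 kΩ.
V_out = 14.2 × 164.5 / (47.0 + 164.5) = 14.2 × 164.5/211.5 = 11.0 V.

V_out ≈ 11.0 V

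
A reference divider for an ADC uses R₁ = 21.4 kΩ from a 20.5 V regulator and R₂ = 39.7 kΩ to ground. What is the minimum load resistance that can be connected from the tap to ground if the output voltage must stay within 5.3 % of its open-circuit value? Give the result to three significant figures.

R_L(min) ≈ 248 kΩ

Output resistance R_th = R₁‖R₂ = (21.4 × 39.7)/61.10 = 13.90 kΩ.
The fractional drop is R_th/(R_th + R_L); requiring this ≤ 0.0530 gives R_L ≥ R_th(1/0.0530 − 1) = 13.90 × 17.87 = 248 kΩ.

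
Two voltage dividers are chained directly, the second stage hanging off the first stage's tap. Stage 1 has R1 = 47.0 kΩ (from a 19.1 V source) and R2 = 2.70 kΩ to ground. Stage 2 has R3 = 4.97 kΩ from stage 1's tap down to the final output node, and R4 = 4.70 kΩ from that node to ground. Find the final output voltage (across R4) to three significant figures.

Stage 2 presents R3+R4 = 9.670 kΩ as a load on stage 1's tap.
Stage 1's lower leg becomes R2‖(R3+R4) = 2.111 kΩ, so V_mid = 19.1 × 2.111/49.11 = 0.8209 V.
Stage 2 is itself unloaded: V_out = V_mid × R4/(R3+R4) = 0.8209 × 4.70/9.670 = 0.399 V.

V_out ≈ 0.399 V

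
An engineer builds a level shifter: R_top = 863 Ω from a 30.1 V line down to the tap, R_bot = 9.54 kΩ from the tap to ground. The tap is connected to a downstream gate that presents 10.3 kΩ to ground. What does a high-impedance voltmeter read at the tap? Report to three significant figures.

V_out ≈ 25.6 V

The load sits in parallel with R_bot: R_bot‖R_L = (9540 × 10300) / (9540 + 10300) = 4953 Ω.
V_out = 30.1 × 4953 / (863 + 4953) = 30.1 × 4953/5816 = 25.6 V.
(Unloaded it would have been 27.6 V.)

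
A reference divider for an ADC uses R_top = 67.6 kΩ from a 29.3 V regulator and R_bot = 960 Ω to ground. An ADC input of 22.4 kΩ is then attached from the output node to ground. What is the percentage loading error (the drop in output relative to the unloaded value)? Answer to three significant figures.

The divider's output (Thévenin) resistance is R_top‖R_bot = 946.6 Ω.
Fractional drop under load = R_th/(R_th + R_L) = 946.6 / (946.6 + 22400) = 0.04054.
So the output falls by 4.05 %.

4.05 %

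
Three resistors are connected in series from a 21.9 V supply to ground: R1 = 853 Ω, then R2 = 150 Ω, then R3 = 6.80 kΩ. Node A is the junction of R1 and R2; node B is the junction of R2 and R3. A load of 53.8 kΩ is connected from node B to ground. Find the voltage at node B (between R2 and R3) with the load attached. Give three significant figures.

V ≈ 18.8 V

At node B, R3 is in parallel with the load: R3‖R_L = 6037 Ω.
Below node A the resistance is R2 + (R3‖R_L) = 6187 Ω, so V_A = 21.9 × 6187/7040 = 19.25 V.
Then V_B = V_A × (R3‖R_L)/(R2 + R3‖R_L) = 19.25 × 6037/6187 = 18.8 V.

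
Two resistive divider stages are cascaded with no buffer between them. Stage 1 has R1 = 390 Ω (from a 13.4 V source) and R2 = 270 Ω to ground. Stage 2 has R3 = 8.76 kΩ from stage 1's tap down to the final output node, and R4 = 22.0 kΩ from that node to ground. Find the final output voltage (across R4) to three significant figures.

V_out ≈ 3.90 V

Stage 2 presents R3+R4 = 30760 Ω as a load on stage 1's tap.
Stage 1's lower leg becomes R2‖(R3+R4) = 267.7 Ω, so V_mid = 13.4 × 267.7/657.7 = 5.454 V.
Stage 2 is itself unloaded: V_out = V_mid × R4/(R3+R4) = 5.454 × 22000/30760 = 3.90 V.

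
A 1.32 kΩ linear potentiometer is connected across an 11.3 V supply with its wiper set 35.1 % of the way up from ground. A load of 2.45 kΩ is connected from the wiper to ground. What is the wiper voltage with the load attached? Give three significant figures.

The wiper splits the pot into (1−α)R = 856.7 Ω above and αR = 463.3 Ω below.
Lower section ‖ load = 389.6 Ω.
V_wiper = 11.3 × 389.6/(856.7 + 389.6) = 3.53 V.

V ≈ 3.53 V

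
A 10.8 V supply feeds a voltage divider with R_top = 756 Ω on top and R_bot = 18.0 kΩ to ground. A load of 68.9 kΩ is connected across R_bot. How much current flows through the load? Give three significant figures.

I_L ≈ 0.149 mA

R_bot‖R_L = 14270 Ω; V_out = 10.8 × 14270/15030 = 10.26 V.
I_L = V_out / R_L = 10.26 / 68.9 kΩ = 0.149 mA.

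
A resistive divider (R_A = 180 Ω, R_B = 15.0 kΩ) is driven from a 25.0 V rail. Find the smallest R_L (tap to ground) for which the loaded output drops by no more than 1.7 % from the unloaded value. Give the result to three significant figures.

Output resistance R_th = R_A‖R_B = (180 × 15000)/15180 = 177.9 Ω.
The fractional drop is R_th/(R_th + R_L); requiring this ≤ 0.0170 gives R_L ≥ R_th(1/0.0170 − 1) = 177.9 × 57.82 = 10.3 kΩ.

R_L(min) ≈ 10.3 kΩ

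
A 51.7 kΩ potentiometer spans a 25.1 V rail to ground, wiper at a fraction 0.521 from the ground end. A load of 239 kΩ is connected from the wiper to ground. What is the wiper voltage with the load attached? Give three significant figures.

V ≈ 12.4 V

The wiper splits the pot into (1−α)R = 24.76 kΩ above and αR = 26.94 kΩ below.
Lower section ‖ load = 24.21 kΩ.
V_wiper = 25.1 × 24.21/(24.76 + 24.21) = 12.4 V.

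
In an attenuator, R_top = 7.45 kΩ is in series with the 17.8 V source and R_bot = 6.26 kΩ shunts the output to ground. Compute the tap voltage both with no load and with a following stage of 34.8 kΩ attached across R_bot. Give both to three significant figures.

Unloaded: 8.13 V; loaded: 7.40 V

Open-circuit: V = 17.8 × 6.26/(7.45 + 6.26) = 8.13 V.
With the load, R_bot becomes R_bot‖R_L = 5.306 kΩ, so V = 17.8 × 5.306/12.76 = 7.40 V.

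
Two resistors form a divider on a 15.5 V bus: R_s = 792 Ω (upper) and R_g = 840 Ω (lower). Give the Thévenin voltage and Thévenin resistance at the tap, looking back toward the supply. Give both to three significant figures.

V_th is the open-circuit tap voltage: 15.5 × 840/(792 + 840) = 7.98 V.
With the supply zeroed, R_s and R_g appear in parallel from the tap: R_th = R_s‖R_g = (792 × 840)/1632 = 408 Ω.

V_th = 7.98 V, R_th = 408 Ω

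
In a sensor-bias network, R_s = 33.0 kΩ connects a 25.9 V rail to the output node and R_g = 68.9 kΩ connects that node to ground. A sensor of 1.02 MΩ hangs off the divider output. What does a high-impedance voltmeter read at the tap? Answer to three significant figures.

The load sits in parallel with R_g: R_g‖R_L = (68.9 × 1020) / (68.9 + 1020) = 64.54 kΩ.
V_out = 25.9 × 64.54 / (33.0 + 64.54) = 25.9 × 64.54/97.54 = 17.1 V.
(Unloaded it would have been 17.5 V.)

V_out ≈ 17.1 V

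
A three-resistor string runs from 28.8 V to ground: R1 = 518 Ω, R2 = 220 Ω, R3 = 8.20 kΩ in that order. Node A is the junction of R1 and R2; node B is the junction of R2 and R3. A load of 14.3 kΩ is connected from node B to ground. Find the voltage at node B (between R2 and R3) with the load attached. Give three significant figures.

V ≈ 25.2 V

At node B, R3 is in parallel with the load: R3‖R_L = 5212 Ω.
Below node A the resistance is R2 + (R3‖R_L) = 5432 Ω, so V_A = 28.8 × 5432/5950 = 26.29 V.
Then V_B = V_A × (R3‖R_L)/(R2 + R3‖R_L) = 26.29 × 5212/5432 = 25.2 V.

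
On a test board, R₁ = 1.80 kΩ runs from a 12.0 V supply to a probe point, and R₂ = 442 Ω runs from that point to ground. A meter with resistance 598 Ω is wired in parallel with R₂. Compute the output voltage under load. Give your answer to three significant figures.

The load sits in parallel with R₂: R₂‖R_L = (442 × 598) / (442 + 598) = 254.2 Ω.
V_out = 12.0 × 254.2 / (1800 + 254.2) = 12.0 × 254.2/2054 = 1.48 V.
(Unloaded it would have been 2.37 V.)

V_out ≈ 1.48 V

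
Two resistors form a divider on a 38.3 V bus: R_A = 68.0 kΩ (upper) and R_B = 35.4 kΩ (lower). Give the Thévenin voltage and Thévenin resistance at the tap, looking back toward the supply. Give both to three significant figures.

V_th is the open-circuit tap voltage: 38.3 × 35.4/(68.0 + 35.4) = 13.1 V.
With the supply zeroed, R_A and R_B appear in parallel from the tap: R_th = R_A‖R_B = (68.0 × 35.4)/103.4 = 23.3 kΩ.

V_th = 13.1 V, R_th = 23.3 kΩ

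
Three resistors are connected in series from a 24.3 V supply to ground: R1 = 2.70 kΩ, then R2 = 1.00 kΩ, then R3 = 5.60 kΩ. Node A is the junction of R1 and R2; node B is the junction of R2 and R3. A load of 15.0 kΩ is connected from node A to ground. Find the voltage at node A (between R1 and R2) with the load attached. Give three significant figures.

Below node A the series string R2+R3 = 6.600 kΩ sits in parallel with the 15.0 kΩ load: 4.583 kΩ.
V_A = 24.3 × 4.583/(2.70 + 4.583) = 15.3 V.

V ≈ 15.3 V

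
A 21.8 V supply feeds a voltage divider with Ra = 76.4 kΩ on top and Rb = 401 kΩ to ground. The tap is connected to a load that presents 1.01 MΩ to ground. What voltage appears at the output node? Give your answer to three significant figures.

The load sits in parallel with Rb: Rb‖R_L = (401 × 1010) / (401 + 1010) = 287.0 kΩ.
V_out = 21.8 × 287.0 / (76.4 + 287.0) = 21.8 × 287.0/363.4 = 17.2 V.

V_out ≈ 17.2 V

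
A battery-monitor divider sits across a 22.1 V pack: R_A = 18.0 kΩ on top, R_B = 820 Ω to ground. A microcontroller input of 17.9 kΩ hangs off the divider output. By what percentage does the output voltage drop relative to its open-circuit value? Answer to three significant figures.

The divider's output (Thévenin) resistance is R_A‖R_B = 784.3 Ω.
Fractional drop under load = R_th/(R_th + R_L) = 784.3 / (784.3 + 17900) = 0.04197.
So the output falls by 4.20 %.

4.20 %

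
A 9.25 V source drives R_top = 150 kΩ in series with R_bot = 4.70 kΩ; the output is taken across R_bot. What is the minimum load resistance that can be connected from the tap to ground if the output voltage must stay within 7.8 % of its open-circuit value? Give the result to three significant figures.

R_L(min) ≈ 53.9 kΩ

Output resistance R_th = R_top‖R_bot = (150 × 4.70)/154.7 = 4.557 kΩ.
The fractional drop is R_th/(R_th + R_L); requiring this ≤ 0.0780 gives R_L ≥ R_th(1/0.0780 − 1) = 4.557 × 11.82 = 53.9 kΩ.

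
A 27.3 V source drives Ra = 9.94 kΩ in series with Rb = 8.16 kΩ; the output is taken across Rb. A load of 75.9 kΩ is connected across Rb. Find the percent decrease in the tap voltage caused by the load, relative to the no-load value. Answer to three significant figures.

5.57 %

The divider's output (Thévenin) resistance is Ra‖Rb = 4.481 kΩ.
Fractional drop under load = R_th/(R_th + R_L) = 4.481 / (4.481 + 75.9) = 0.05575.
So the output falls by 5.57 %.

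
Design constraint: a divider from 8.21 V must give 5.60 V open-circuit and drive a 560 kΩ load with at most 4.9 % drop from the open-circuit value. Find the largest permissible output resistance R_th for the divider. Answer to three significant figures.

R_th ≤ 28.9 kΩ

Loading drop = R_th/(R_th + R_L) ≤ 0.0490, so R_th ≤ R_L · ε/(1−ε) = 560 kΩ × 0.0490/0.9510 = 28.9 kΩ.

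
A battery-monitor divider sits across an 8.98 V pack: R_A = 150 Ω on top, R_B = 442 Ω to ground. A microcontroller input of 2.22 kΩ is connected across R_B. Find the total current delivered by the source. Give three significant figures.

R_B‖R_L = 368.6 Ω, so the source sees R_A + R_B‖R_L = 518.6 Ω.
I = 8.98 V / 518.6 Ω = 17.3 mA.

I ≈ 17.3 mA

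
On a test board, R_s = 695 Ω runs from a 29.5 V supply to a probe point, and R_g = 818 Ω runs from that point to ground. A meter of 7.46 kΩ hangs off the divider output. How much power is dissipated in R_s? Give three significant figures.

Total resistance from the source is R_s + (R_g‖R_L) = 1432 Ω, so I = 29.5/1432 Ω = 20.60 mA.
P = I²·R_s = (20.60 mA)² × 695 Ω = 295 mW.

P ≈ 295 mW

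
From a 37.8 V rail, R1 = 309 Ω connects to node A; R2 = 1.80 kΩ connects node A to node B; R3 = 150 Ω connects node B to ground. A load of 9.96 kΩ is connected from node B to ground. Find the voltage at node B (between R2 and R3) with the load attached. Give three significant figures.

V ≈ 2.48 V

At node B, R3 is in parallel with the load: R3‖R_L = 147.8 Ω.
Below node A the resistance is R2 + (R3‖R_L) = 1948 Ω, so V_A = 37.8 × 1948/2257 = 32.62 V.
Then V_B = V_A × (R3‖R_L)/(R2 + R3‖R_L) = 32.62 × 147.8/1948 = 2.48 V.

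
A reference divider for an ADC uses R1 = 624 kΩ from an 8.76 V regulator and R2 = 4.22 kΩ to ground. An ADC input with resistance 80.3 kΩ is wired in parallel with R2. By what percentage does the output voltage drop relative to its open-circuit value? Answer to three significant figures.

The divider's output (Thévenin) resistance is R1‖R2 = 4.192 kΩ.
Fractional drop under load = R_th/(R_th + R_L) = 4.192 / (4.192 + 80.3) = 0.04961.
So the output falls by 4.96 %.

4.96 %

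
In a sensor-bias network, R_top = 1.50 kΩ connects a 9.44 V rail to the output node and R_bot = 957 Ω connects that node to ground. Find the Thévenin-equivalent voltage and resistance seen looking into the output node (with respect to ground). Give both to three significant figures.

V_th = 3.68 V, R_th = 584 Ω

V_th is the open-circuit tap voltage: 9.44 × 957/(1500 + 957) = 3.68 V.
With the supply zeroed, R_top and R_bot appear in parallel from the tap: R_th = R_top‖R_bot = (1500 × 957)/2457 = 584 Ω.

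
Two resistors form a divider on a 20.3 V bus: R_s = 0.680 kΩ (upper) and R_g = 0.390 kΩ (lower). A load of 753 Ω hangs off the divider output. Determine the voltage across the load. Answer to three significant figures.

The load sits in parallel with R_g: R_g‖R_L = (390 × 753) / (390 + 753) = 256.9 Ω.
V_out = 20.3 × 256.9 / (680 + 256.9) = 20.3 × 256.9/936.9 = 5.57 V.

V_out ≈ 5.57 V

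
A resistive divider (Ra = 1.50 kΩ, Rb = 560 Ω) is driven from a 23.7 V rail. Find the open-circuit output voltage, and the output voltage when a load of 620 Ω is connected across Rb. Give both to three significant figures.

Open-circuit: V = 23.7 × 560/(1500 + 560) = 6.44 V.
With the load, Rb becomes Rb‖R_L = 294.2 Ω, so V = 23.7 × 294.2/1794 = 3.89 V.

Unloaded: 6.44 V; loaded: 3.89 V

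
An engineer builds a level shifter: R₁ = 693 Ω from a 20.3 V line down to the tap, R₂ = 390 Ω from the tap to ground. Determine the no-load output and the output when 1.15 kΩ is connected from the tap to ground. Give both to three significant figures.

Unloaded: 7.31 V; loaded: 6.01 V

Open-circuit: V = 20.3 × 390/(693 + 390) = 7.31 V.
With the load, R₂ becomes R₂‖R_L = 291.2 Ω, so V = 20.3 × 291.2/984.2 = 6.01 V.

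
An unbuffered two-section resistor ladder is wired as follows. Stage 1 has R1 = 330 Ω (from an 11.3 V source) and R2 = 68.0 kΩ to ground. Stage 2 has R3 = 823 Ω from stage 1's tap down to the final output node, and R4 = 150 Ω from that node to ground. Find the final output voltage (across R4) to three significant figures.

Stage 2 presents R3+R4 = 973.0 Ω as a load on stage 1's tap.
Stage 1's lower leg becomes R2‖(R3+R4) = 959.3 Ω, so V_mid = 11.3 × 959.3/1289 = 8.408 V.
Stage 2 is itself unloaded: V_out = V_mid × R4/(R3+R4) = 8.408 × 150/973.0 = 1.30 V.

V_out ≈ 1.30 V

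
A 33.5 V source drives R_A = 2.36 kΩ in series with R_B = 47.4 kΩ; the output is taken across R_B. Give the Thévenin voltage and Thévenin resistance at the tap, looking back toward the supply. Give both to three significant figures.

V_th = 31.9 V, R_th = 2.25 kΩ

V_th is the open-circuit tap voltage: 33.5 × 47.4/(2.36 + 47.4) = 31.9 V.
With the supply zeroed, R_A and R_B appear in parallel from the tap: R_th = R_A‖R_B = (2.36 × 47.4)/49.76 = 2.25 kΩ.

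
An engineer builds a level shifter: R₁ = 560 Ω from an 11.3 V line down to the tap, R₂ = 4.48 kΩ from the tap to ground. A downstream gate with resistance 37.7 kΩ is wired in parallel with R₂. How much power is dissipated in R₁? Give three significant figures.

Total resistance from the source is R₁ + (R₂‖R_L) = 4564 Ω, so I = 11.3/4564 Ω = 2.476 mA.
P = I²·R₁ = (2.476 mA)² × 560 Ω = 3.43 mW.

P ≈ 3.43 mW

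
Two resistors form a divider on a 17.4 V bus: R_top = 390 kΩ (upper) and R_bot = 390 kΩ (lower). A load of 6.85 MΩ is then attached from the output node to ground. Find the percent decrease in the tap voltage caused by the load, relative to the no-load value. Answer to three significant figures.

2.77 %

The divider's output (Thévenin) resistance is R_top‖R_bot = 195.0 kΩ.
Fractional drop under load = R_th/(R_th + R_L) = 195.0 / (195.0 + 6850) = 0.02768.
So the output falls by 2.77 %.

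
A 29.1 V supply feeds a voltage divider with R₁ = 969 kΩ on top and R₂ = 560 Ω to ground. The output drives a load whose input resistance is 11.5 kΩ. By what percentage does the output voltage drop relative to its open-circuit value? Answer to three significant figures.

4.64 %

The divider's output (Thévenin) resistance is R₁‖R₂ = 559.7 Ω.
Fractional drop under load = R_th/(R_th + R_L) = 559.7 / (559.7 + 11500) = 0.04641.
So the output falls by 4.64 %.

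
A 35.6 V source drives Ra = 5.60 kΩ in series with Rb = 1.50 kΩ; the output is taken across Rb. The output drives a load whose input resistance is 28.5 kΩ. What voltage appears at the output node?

V_out ≈ 7.22 V

The load sits in parallel with Rb: Rb‖R_L = (1.50 × 28.5) / (1.50 + 28.5) = 1.425 kΩ.
V_out = 35.6 × 1.425 / (5.60 + 1.425) = 35.6 × 1.425/7.025 = 7.22 V.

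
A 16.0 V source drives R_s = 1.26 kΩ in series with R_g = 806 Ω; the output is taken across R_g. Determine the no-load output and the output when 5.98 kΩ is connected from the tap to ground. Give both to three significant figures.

Open-circuit: V = 16.0 × 806/(1260 + 806) = 6.24 V.
With the load, R_g becomes R_g‖R_L = 710.3 Ω, so V = 16.0 × 710.3/1970 = 5.77 V.

Unloaded: 6.24 V; loaded: 5.77 V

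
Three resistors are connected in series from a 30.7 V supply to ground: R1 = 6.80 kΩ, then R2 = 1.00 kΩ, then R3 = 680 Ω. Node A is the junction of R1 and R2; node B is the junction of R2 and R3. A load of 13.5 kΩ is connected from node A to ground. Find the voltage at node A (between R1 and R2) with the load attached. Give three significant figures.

Below node A the series string R2+R3 = 1680 Ω sits in parallel with the 13500 Ω load: 1494 Ω.
V_A = 30.7 × 1494/(6800 + 1494) = 5.53 V.

V ≈ 5.53 V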